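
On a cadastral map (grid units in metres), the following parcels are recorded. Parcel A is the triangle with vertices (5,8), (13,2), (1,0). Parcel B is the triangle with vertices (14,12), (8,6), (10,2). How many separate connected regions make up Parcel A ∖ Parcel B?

Parcel A ∖ Parcel B is a single connected region.

1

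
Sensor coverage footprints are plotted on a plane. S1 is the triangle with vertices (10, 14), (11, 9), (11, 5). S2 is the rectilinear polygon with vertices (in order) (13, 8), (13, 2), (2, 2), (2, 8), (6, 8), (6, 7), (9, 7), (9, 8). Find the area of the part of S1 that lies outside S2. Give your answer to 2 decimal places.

1.50

|S1| = 2, |S1∩S2| = 0.5.
|S1 ∖ S2| = |S1| − |S1∩S2| = 2 − 0.5 = 1.50.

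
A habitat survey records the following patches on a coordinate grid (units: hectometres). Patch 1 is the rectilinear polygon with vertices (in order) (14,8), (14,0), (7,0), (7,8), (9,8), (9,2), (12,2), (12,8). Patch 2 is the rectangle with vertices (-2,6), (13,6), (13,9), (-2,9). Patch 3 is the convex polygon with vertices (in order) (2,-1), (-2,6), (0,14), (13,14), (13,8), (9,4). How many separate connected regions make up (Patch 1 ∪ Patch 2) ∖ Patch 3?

2

(Patch 1 ∪ Patch 2) ∖ Patch 3 splits into 2 disjoint pieces (area 28.5714, area 1.125).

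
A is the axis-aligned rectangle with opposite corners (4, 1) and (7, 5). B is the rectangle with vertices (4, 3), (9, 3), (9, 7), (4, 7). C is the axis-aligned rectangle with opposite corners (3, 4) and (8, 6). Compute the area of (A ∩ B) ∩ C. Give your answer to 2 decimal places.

The region (A ∩ B) ∩ C is the polygon with vertices (7,4), (4,4), (4,5), (7,5).
By the shoelace formula its area is 3.00.

3.00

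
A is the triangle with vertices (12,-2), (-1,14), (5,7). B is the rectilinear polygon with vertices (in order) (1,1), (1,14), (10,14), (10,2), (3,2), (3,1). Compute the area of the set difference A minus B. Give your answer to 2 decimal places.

|A| = 2.5, |A∩B| = 2.094.
|A ∖ B| = |A| − |A∩B| = 2.5 − 2.094 = 0.41.

0.41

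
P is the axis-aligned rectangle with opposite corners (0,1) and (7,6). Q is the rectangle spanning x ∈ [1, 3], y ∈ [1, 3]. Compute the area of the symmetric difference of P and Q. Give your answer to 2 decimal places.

|P∩Q|: x∈[1,3], y∈[1,3] → 2·2 = 4.
|P △ Q| = |P| + |Q| − 2·|P∩Q| = 35 + 4 − 8 = 31.00.

31.00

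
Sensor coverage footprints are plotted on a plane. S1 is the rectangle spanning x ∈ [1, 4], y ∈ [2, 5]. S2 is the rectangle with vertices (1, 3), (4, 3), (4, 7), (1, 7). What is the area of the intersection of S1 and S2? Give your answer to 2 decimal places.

6.00

|S1∩S2|: x∈[1,4], y∈[3,5] → 3·2 = 6.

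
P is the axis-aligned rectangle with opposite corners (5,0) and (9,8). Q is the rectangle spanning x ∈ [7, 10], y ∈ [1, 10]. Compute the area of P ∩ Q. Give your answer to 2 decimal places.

|P∩Q|: x∈[7,9], y∈[1,8] → 2·7 = 14.

14.00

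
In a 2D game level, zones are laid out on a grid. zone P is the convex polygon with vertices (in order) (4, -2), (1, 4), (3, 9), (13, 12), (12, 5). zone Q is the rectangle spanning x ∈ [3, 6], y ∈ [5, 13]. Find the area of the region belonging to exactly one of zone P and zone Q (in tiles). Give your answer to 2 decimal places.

91.80

|zone P| = 94.5, |zone Q| = 24, |zone P∩zone Q| = 13.35.
|zone P △ zone Q| = |zone P| + |zone Q| − 2·|zone P∩zone Q| = 94.5 + 24 − 26.7 = 91.80.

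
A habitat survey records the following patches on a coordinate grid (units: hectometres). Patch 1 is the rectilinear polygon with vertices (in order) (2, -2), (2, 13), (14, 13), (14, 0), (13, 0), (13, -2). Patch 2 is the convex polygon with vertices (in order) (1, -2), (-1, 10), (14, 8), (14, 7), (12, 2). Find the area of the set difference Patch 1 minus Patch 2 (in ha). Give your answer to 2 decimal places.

|Patch 1| = 178, |Patch 1∩Patch 2| = 94.7818.
|Patch 1 ∖ Patch 2| = |Patch 1| − |Patch 1∩Patch 2| = 178 − 94.7818 = 83.22.

83.22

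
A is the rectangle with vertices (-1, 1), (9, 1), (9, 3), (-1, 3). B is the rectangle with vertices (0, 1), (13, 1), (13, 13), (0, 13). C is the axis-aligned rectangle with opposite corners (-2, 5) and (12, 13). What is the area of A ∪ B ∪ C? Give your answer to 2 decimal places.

By inclusion–exclusion:
Individual areas: |A| = 20, |B| = 156, |C| = 112.
|A∩B|: x∈[0,9], y∈[1,3] → 9·2 = 18.
|A∩C| = 0 (no overlap).
|B∩C|: x∈[0,12], y∈[5,13] → 12·8 = 96.
|A∩B∩C| = 0.
|A ∪ B ∪ C| = 288 − 114 + 0 = 174.00.

174.00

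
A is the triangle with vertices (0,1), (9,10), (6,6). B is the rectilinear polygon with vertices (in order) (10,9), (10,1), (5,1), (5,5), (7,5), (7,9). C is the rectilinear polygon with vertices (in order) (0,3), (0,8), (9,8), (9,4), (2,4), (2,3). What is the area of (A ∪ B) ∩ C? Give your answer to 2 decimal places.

|A ∪ B| = 35.9583.
|(A ∪ B) ∩ C| = 12.93.

12.93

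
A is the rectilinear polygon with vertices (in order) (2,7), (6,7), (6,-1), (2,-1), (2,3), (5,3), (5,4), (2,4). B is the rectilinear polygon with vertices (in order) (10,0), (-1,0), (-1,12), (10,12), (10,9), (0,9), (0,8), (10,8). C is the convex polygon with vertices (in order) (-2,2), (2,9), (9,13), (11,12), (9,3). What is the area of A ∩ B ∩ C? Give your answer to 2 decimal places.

14.82

The intersection is the polygon with vertices (6,2.727), (2,2.364), (2,3), (5,3), (5,4), (2,4), (2,7), (6,7).
By the shoelace formula its area is 14.82.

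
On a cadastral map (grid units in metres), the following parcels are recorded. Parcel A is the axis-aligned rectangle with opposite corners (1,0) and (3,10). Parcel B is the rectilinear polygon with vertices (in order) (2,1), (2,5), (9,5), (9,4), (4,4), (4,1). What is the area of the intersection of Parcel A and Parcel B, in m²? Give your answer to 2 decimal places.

The intersection is the polygon with vertices (3,1), (2,1), (2,5), (3,5).
By the shoelace formula its area is 4.00.

4.00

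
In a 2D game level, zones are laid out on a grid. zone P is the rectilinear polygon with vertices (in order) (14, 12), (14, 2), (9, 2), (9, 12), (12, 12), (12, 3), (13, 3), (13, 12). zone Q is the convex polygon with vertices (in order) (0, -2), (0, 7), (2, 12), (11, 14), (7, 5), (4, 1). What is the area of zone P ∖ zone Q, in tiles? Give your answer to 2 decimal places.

|zone P| = 41, |zone P∩zone Q| = 1.3889.
|zone P ∖ zone Q| = |zone P| − |zone P∩zone Q| = 41 − 1.3889 = 39.61.

39.61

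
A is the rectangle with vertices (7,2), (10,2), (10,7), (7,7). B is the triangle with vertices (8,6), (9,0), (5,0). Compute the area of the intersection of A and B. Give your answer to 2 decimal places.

4.33

The intersection is the polygon with vertices (7,2), (7,4), (8,6), (8.667,2).
By the shoelace formula its area is 4.33.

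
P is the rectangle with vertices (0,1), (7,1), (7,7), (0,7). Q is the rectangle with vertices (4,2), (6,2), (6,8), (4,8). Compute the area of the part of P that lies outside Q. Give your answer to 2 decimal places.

|P∩Q|: x∈[4,6], y∈[2,7] → 2·5 = 10.
|P| = 42.
|P ∖ Q| = |P| − |P∩Q| = 42 − 10 = 32.00.

32.00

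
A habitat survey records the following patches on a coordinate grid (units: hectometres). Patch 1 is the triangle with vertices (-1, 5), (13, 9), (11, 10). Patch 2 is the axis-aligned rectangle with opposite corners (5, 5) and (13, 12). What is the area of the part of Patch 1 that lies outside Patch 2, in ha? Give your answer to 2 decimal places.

2.36

|Patch 1| = 11, |Patch 1∩Patch 2| = 8.6429.
|Patch 1 ∖ Patch 2| = |Patch 1| − |Patch 1∩Patch 2| = 11 − 8.6429 = 2.36.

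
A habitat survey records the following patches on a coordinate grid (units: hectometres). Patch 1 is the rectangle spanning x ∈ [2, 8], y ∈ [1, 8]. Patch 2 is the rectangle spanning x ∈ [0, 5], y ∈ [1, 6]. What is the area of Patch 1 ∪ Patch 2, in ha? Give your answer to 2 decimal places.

By inclusion–exclusion:
Individual areas: |Patch 1| = 42, |Patch 2| = 25.
|Patch 1∩Patch 2|: x∈[2,5], y∈[1,6] → 3·5 = 15.
|Patch 1 ∪ Patch 2| = 67 − 15 = 52.00.

52.00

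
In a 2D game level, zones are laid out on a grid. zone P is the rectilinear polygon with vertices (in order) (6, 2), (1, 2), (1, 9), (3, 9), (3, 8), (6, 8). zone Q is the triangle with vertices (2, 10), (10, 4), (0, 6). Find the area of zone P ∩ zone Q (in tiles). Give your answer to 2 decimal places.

14.58

The intersection is the polygon with vertices (1,8), (1.5,9), (3,9), (3,8), (4.667,8), (6,7), (6,4.8), (1,5.8).
By the shoelace formula its area is 14.58.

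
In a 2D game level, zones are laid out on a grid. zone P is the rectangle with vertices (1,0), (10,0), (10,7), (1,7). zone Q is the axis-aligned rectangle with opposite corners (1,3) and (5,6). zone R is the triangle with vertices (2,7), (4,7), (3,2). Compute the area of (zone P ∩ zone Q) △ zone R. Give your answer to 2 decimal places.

11.00

|zone P ∩ zone Q| = 12.
|(zone P ∩ zone Q) ∩ zone R| = 3.
|(zone P ∩ zone Q) △ zone R| = 12 + 5 − 6 = 11.00.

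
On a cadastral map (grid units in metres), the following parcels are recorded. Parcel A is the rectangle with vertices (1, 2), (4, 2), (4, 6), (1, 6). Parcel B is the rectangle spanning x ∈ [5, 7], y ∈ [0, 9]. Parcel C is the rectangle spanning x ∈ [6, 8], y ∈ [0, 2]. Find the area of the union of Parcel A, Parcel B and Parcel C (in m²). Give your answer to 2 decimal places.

32.00

By inclusion–exclusion:
Individual areas: |Parcel A| = 12, |Parcel B| = 18, |Parcel C| = 4.
|Parcel A∩Parcel B| = 0 (no overlap).
|Parcel A∩Parcel C| = 0 (no overlap).
|Parcel B∩Parcel C|: x∈[6,7], y∈[0,2] → 1·2 = 2.
|Parcel A∩Parcel B∩Parcel C| = 0.
|Parcel A ∪ Parcel B ∪ Parcel C| = 34 − 2 + 0 = 32.00.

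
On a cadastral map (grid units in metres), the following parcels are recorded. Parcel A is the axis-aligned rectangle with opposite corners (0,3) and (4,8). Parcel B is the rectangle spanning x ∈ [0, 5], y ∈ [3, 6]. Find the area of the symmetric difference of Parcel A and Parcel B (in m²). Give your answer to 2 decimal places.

11.00

|Parcel A∩Parcel B|: x∈[0,4], y∈[3,6] → 4·3 = 12.
|Parcel A △ Parcel B| = |Parcel A| + |Parcel B| − 2·|Parcel A∩Parcel B| = 20 + 15 − 24 = 11.00.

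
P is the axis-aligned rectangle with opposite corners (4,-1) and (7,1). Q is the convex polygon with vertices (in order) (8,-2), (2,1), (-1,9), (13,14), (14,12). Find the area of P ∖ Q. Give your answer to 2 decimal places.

1.00

|P| = 6, |P∩Q| = 5.
|P ∖ Q| = |P| − |P∩Q| = 6 − 5 = 1.00.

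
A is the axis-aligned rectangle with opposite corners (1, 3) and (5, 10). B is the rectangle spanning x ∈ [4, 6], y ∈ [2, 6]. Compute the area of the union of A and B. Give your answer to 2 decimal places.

33.00

By inclusion–exclusion:
Individual areas: |A| = 28, |B| = 8.
|A∩B|: x∈[4,5], y∈[3,6] → 1·3 = 3.
|A ∪ B| = 36 − 3 = 33.00.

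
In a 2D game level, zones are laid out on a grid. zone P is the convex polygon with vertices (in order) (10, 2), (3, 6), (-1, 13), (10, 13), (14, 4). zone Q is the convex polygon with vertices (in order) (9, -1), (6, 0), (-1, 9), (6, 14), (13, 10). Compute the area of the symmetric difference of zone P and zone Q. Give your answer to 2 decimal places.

56.00

|zone P| = 99, |zone Q| = 116.5, |zone P∩zone Q| = 79.7499.
|zone P △ zone Q| = |zone P| + |zone Q| − 2·|zone P∩zone Q| = 99 + 116.5 − 159.4998 = 56.00.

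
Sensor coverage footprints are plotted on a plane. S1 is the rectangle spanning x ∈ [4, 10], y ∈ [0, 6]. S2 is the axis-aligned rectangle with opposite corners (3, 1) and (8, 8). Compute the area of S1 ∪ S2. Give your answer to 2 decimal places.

51.00

By inclusion–exclusion:
Individual areas: |S1| = 36, |S2| = 35.
|S1∩S2|: x∈[4,8], y∈[1,6] → 4·5 = 20.
|S1 ∪ S2| = 71 − 20 = 51.00.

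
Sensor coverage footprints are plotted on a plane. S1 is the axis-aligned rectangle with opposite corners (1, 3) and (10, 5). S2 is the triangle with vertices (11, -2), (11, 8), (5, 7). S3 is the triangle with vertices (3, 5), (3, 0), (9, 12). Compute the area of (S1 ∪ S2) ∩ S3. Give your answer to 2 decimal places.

5.17

|S1 ∪ S2| = 42.
|(S1 ∪ S2) ∩ S3| = 5.17.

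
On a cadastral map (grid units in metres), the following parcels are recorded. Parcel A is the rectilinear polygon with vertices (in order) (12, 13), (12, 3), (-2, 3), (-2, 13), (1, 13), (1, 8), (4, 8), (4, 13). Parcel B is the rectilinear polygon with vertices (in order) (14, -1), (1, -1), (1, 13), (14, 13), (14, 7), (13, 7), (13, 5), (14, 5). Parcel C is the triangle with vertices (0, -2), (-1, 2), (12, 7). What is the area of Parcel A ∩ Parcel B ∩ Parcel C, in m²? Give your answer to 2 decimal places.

10.13

The intersection is the polygon with vertices (1.6,3), (12,7), (6.667,3).
By the shoelace formula its area is 10.13.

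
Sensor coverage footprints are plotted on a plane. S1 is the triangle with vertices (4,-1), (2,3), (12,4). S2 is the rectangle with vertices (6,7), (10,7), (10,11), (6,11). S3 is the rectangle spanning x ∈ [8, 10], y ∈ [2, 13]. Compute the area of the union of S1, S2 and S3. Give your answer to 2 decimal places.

48.05

By inclusion–exclusion:
Individual areas: |S1| = 21, |S2| = 16, |S3| = 22.
|S1∩S2| = 0.
|S1∩S3| = 2.95.
|S2∩S3|: x∈[8,10], y∈[7,11] → 2·4 = 8.
|S1∩S2∩S3| = 0.
|S1 ∪ S2 ∪ S3| = 59 − 10.95 + 0 = 48.05.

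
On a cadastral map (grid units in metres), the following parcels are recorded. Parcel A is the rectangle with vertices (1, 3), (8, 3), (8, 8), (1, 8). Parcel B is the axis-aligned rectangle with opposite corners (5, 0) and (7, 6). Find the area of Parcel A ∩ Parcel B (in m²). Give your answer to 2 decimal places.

6.00

|Parcel A∩Parcel B|: x∈[5,7], y∈[3,6] → 2·3 = 6.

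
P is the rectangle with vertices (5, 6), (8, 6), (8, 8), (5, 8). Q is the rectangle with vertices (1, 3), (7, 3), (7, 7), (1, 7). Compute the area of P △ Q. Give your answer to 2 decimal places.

26.00

|P∩Q|: x∈[5,7], y∈[6,7] → 2·1 = 2.
|P △ Q| = |P| + |Q| − 2·|P∩Q| = 6 + 24 − 4 = 26.00.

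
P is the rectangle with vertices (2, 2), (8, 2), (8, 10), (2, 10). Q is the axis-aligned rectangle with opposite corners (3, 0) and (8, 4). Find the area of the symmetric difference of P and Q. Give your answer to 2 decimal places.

|P∩Q|: x∈[3,8], y∈[2,4] → 5·2 = 10.
|P △ Q| = |P| + |Q| − 2·|P∩Q| = 48 + 20 − 20 = 48.00.

48.00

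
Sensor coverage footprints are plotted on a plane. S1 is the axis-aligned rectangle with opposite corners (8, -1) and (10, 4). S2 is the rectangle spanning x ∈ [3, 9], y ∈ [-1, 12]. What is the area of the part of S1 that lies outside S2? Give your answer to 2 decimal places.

5.00

|S1∩S2|: x∈[8,9], y∈[-1,4] → 1·5 = 5.
|S1| = 10.
|S1 ∖ S2| = |S1| − |S1∩S2| = 10 − 5 = 5.00.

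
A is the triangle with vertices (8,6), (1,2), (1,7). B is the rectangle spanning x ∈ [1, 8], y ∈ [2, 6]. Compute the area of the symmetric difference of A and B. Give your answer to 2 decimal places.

17.50

|A| = 17.5, |B| = 28, |A∩B| = 14.
|A △ B| = |A| + |B| − 2·|A∩B| = 17.5 + 28 − 28 = 17.50.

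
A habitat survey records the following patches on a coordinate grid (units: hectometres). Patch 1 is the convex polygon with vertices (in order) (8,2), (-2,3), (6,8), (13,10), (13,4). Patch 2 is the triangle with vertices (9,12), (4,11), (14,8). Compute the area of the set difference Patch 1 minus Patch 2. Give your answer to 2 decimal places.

65.20

|Patch 1| = 67, |Patch 1∩Patch 2| = 1.8039.
|Patch 1 ∖ Patch 2| = |Patch 1| − |Patch 1∩Patch 2| = 67 − 1.8039 = 65.20.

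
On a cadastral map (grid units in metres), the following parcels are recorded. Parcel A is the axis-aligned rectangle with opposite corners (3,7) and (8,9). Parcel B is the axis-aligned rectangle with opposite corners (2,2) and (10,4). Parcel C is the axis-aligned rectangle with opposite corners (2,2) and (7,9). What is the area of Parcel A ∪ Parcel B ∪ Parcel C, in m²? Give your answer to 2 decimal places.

43.00

By inclusion–exclusion:
Individual areas: |Parcel A| = 10, |Parcel B| = 16, |Parcel C| = 35.
|Parcel A∩Parcel B| = 0 (no overlap).
|Parcel A∩Parcel C|: x∈[3,7], y∈[7,9] → 4·2 = 8.
|Parcel B∩Parcel C|: x∈[2,7], y∈[2,4] → 5·2 = 10.
|Parcel A∩Parcel B∩Parcel C| = 0.
|Parcel A ∪ Parcel B ∪ Parcel C| = 61 − 18 + 0 = 43.00.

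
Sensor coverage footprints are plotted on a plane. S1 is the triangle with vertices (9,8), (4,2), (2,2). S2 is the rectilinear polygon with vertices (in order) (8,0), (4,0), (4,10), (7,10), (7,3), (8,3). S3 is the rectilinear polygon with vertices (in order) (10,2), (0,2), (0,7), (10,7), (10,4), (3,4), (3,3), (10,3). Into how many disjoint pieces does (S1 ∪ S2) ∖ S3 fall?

4

(S1 ∪ S2) ∖ S3 splits into 4 disjoint pieces (area 3.2976, area 8, area 9, area 0.1667).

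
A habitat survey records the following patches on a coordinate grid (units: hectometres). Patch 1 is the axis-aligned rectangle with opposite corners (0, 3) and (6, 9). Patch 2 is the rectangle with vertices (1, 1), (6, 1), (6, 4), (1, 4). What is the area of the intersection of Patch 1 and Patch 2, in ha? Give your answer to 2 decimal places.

5.00

|Patch 1∩Patch 2|: x∈[1,6], y∈[3,4] → 5·1 = 5.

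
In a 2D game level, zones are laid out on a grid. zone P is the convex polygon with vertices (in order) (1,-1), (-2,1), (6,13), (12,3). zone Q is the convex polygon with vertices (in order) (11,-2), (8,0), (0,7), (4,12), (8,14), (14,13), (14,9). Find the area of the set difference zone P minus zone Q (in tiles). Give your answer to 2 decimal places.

30.16

|zone P| = 93, |zone P∩zone Q| = 62.8397.
|zone P ∖ zone Q| = |zone P| − |zone P∩zone Q| = 93 − 62.8397 = 30.16.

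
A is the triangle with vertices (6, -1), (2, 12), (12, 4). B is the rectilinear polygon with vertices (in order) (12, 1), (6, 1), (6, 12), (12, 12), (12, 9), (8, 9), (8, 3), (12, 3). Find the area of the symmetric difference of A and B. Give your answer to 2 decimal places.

|A| = 49, |B| = 42, |A∩B| = 17.2.
|A △ B| = |A| + |B| − 2·|A∩B| = 49 + 42 − 34.4 = 56.60.

56.60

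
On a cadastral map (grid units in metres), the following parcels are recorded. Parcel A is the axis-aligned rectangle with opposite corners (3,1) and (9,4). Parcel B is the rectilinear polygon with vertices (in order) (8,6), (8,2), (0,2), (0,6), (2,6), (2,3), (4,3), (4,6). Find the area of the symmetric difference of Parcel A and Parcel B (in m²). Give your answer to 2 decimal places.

26.00

|Parcel A| = 18, |Parcel B| = 26, |Parcel A∩Parcel B| = 9.
|Parcel A △ Parcel B| = |Parcel A| + |Parcel B| − 2·|Parcel A∩Parcel B| = 18 + 26 − 18 = 26.00.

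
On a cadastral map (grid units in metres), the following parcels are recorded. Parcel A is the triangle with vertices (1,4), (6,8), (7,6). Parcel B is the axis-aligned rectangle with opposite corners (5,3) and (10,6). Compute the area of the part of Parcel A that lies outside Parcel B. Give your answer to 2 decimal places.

6.33

|Parcel A| = 7, |Parcel A∩Parcel B| = 0.6667.
|Parcel A ∖ Parcel B| = |Parcel A| − |Parcel A∩Parcel B| = 7 − 0.6667 = 6.33.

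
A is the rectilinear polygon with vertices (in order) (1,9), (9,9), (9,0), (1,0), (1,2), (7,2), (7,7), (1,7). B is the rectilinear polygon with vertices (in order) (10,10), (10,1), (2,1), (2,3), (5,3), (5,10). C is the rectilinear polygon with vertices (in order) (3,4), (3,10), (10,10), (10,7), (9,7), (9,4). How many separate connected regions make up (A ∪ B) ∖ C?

2

(A ∪ B) ∖ C splits into 2 disjoint pieces (area 33, area 4).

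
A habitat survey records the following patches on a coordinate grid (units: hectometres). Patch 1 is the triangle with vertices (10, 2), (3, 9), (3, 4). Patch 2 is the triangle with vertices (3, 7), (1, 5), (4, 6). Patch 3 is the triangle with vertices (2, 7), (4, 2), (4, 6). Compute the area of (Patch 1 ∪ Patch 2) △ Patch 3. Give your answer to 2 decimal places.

|Patch 1 ∪ Patch 2| = 18.8333.
|(Patch 1 ∪ Patch 2) ∩ Patch 3| = 2.9057.
|(Patch 1 ∪ Patch 2) △ Patch 3| = 18.8333 + 4 − 5.8115 = 17.02.

17.02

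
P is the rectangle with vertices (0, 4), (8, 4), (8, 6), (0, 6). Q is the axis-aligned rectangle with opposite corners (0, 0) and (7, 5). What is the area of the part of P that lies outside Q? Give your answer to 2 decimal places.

|P∩Q|: x∈[0,7], y∈[4,5] → 7·1 = 7.
|P| = 16.
|P ∖ Q| = |P| − |P∩Q| = 16 − 7 = 9.00.

9.00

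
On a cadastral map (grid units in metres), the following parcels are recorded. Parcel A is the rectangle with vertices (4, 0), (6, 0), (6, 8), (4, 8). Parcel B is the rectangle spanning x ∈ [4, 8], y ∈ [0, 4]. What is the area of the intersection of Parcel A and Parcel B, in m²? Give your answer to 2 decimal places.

8.00

|Parcel A∩Parcel B|: x∈[4,6], y∈[0,4] → 2·4 = 8.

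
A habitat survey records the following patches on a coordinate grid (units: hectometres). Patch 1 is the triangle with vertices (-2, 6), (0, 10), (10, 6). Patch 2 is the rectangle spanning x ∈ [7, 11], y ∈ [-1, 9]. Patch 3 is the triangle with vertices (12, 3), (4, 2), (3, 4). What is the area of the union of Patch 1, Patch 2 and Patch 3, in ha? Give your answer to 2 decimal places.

67.87

By inclusion–exclusion:
Individual areas: |Patch 1| = 24, |Patch 2| = 40, |Patch 3| = 8.5.
|Patch 1∩Patch 2| = 1.8.
|Patch 1∩Patch 3| = 0.
|Patch 2∩Patch 3| = 2.8333.
|Patch 1∩Patch 2∩Patch 3| = 0.
|Patch 1 ∪ Patch 2 ∪ Patch 3| = 72.5 − 4.6333 + 0 = 67.87.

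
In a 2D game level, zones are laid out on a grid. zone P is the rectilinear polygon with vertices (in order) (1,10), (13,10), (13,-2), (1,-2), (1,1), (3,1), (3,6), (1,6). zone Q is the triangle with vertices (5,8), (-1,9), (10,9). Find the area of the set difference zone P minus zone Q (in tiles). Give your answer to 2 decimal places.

|zone P| = 134, |zone P∩zone Q| = 5.1667.
|zone P ∖ zone Q| = |zone P| − |zone P∩zone Q| = 134 − 5.1667 = 128.83.

128.83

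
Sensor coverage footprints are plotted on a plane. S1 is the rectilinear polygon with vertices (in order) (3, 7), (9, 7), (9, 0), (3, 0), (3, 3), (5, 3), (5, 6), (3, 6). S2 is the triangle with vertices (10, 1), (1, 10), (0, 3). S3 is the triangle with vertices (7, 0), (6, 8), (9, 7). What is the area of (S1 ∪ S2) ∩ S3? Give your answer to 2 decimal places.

10.06

The region (S1 ∪ S2) ∩ S3 is the polygon with vertices (9,7), (7,0), (6.125,7).
By the shoelace formula its area is 10.06.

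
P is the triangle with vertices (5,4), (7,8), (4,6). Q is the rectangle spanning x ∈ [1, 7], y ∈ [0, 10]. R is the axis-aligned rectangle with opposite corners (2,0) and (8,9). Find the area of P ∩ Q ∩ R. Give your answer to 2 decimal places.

4.00

The intersection is the polygon with vertices (4,6), (7,8), (5,4).
By the shoelace formula its area is 4.00.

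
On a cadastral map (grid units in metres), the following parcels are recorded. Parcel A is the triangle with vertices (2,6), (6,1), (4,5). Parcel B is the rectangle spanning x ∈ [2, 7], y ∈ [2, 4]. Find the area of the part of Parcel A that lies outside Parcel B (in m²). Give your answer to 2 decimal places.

1.80

|Parcel A| = 3, |Parcel A∩Parcel B| = 1.2.
|Parcel A ∖ Parcel B| = |Parcel A| − |Parcel A∩Parcel B| = 3 − 1.2 = 1.80.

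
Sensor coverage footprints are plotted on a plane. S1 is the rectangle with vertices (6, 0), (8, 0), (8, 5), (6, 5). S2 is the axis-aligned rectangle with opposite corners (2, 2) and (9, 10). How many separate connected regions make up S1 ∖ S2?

1

S1 ∖ S2 is a single connected region.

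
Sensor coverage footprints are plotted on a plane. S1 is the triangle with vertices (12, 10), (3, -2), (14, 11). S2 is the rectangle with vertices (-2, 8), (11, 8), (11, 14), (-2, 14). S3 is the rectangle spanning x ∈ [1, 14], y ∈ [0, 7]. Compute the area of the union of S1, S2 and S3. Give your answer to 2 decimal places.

172.63

By inclusion–exclusion:
Individual areas: |S1| = 7.5, |S2| = 78, |S3| = 91.
|S1∩S2| = 0.1667.
|S1∩S3| = 3.7019.
|S2∩S3| = 0 (no overlap).
|S1∩S2∩S3| = 0.
|S1 ∪ S2 ∪ S3| = 176.5 − 3.8686 + 0 = 172.63.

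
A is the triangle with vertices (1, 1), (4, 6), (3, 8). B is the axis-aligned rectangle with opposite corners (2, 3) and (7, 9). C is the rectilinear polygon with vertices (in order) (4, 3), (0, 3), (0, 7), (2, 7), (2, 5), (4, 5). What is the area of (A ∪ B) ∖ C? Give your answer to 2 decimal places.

26.63

|A ∪ B| = 30.95.
|(A ∪ B) ∩ C| = 4.3214.
|(A ∪ B) ∖ C| = 30.95 − 4.3214 = 26.63.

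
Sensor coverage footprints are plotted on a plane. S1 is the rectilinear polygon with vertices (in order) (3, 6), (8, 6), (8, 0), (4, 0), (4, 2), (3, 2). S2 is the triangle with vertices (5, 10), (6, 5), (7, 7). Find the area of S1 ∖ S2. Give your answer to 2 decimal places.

|S1| = 28, |S1∩S2| = 0.35.
|S1 ∖ S2| = |S1| − |S1∩S2| = 28 − 0.35 = 27.65.

27.65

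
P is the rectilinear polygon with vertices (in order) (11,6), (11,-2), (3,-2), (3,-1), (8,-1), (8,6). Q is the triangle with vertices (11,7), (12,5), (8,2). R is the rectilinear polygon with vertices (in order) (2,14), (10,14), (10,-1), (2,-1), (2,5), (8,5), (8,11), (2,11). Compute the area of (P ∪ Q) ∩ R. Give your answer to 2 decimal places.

14.00

|P ∪ Q| = 30.675.
|(P ∪ Q) ∩ R| = 14.00.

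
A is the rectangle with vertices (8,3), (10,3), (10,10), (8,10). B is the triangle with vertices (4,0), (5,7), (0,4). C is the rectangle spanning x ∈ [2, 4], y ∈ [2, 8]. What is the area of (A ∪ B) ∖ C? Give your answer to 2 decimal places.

22.40

|A ∪ B| = 30.
|(A ∪ B) ∩ C| = 7.6.
|(A ∪ B) ∖ C| = 30 − 7.6 = 22.40.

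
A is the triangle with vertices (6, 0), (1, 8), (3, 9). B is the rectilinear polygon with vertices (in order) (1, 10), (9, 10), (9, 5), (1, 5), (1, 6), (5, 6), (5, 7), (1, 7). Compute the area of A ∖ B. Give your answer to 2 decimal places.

|A| = 10.5, |A∩B| = 4.9583.
|A ∖ B| = |A| − |A∩B| = 10.5 − 4.9583 = 5.54.

5.54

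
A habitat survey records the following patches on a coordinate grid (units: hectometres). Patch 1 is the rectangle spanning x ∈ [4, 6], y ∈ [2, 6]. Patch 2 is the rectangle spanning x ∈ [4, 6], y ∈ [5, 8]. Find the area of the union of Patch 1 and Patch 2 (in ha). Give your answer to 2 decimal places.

12.00

By inclusion–exclusion:
Individual areas: |Patch 1| = 8, |Patch 2| = 6.
|Patch 1∩Patch 2|: x∈[4,6], y∈[5,6] → 2·1 = 2.
|Patch 1 ∪ Patch 2| = 14 − 2 = 12.00.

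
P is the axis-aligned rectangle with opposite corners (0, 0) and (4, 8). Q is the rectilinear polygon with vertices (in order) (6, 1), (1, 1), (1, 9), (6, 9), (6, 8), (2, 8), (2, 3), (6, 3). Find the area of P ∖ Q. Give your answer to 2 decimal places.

21.00

|P| = 32, |P∩Q| = 11.
|P ∖ Q| = |P| − |P∩Q| = 32 − 11 = 21.00.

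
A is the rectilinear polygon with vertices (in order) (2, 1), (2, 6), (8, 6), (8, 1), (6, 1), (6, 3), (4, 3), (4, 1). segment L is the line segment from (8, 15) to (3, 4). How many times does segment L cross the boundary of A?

The segment meets the boundary at (3.909,6).

1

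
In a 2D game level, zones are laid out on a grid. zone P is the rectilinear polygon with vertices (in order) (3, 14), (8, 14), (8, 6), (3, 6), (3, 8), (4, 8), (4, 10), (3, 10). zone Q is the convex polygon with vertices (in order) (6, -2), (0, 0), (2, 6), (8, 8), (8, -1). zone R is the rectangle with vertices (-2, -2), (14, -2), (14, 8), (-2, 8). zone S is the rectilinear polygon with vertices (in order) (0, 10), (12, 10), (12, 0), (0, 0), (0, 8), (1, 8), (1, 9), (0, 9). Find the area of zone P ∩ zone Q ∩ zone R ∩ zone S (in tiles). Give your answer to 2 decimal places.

5.83

The intersection is the polygon with vertices (3,6.333), (8,8), (8,6), (3,6).
By the shoelace formula its area is 5.83.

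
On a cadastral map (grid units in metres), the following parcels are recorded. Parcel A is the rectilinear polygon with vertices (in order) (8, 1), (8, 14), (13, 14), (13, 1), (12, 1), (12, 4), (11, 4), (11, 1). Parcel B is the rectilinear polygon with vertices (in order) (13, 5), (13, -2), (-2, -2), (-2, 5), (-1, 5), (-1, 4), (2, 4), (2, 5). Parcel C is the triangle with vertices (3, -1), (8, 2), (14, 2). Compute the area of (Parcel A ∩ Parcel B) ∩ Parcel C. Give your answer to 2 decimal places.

|Parcel A ∩ Parcel B| = 17.
|(Parcel A ∩ Parcel B) ∩ Parcel C| = 3.35.

3.35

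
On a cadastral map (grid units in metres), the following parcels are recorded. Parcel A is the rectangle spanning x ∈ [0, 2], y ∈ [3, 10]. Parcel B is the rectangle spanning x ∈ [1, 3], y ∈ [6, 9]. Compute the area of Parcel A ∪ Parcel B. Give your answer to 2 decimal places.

By inclusion–exclusion:
Individual areas: |Parcel A| = 14, |Parcel B| = 6.
|Parcel A∩Parcel B|: x∈[1,2], y∈[6,9] → 1·3 = 3.
|Parcel A ∪ Parcel B| = 20 − 3 = 17.00.

17.00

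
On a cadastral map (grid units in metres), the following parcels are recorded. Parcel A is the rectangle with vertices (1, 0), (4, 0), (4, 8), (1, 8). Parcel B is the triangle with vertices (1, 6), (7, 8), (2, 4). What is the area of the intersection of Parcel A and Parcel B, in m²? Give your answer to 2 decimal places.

The intersection is the polygon with vertices (4,5.6), (2,4), (1,6), (4,7).
By the shoelace formula its area is 4.90.

4.90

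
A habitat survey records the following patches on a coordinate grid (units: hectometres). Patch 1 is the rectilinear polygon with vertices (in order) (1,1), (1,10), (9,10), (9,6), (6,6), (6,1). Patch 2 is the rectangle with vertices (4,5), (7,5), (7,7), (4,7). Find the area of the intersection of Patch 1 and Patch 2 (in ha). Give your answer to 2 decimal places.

The intersection is the polygon with vertices (6,6), (6,5), (4,5), (4,7), (7,7), (7,6).
By the shoelace formula its area is 5.00.

5.00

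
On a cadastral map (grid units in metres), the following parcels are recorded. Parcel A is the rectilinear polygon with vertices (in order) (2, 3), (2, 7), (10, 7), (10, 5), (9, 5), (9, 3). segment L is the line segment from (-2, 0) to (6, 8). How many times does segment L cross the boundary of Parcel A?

2

The segment meets the boundary at (5,7), (2,4).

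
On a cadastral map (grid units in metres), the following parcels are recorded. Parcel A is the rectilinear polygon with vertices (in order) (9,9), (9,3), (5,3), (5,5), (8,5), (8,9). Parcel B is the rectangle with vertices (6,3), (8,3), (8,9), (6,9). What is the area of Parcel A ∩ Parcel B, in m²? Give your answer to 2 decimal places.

4.00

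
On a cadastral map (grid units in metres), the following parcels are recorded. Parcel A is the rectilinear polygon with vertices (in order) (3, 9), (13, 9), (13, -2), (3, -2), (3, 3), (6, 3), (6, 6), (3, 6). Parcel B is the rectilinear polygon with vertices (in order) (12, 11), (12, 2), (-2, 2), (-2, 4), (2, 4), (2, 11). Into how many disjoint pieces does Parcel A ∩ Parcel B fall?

Parcel A ∩ Parcel B is a single connected region.

1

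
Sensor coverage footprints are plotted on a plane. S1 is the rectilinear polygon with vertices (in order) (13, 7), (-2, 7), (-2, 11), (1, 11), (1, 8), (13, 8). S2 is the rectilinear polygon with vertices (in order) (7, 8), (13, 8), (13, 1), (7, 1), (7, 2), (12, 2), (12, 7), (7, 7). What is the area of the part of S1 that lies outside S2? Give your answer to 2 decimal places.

18.00

|S1| = 24, |S1∩S2| = 6.
|S1 ∖ S2| = |S1| − |S1∩S2| = 24 − 6 = 18.00.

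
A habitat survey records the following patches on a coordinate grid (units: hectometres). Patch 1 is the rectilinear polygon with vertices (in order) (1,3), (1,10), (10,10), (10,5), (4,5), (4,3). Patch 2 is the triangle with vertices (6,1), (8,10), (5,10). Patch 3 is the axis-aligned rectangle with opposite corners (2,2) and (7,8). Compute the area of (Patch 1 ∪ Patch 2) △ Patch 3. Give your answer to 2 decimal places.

|Patch 1 ∪ Patch 2| = 53.6667.
|(Patch 1 ∪ Patch 2) ∩ Patch 3| = 21.5.
|(Patch 1 ∪ Patch 2) △ Patch 3| = 53.6667 + 30 − 43 = 40.67.

40.67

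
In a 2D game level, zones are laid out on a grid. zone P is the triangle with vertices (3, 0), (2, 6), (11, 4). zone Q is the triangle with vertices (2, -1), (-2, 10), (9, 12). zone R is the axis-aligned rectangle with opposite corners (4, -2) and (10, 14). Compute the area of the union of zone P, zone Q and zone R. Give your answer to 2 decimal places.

141.50

By inclusion–exclusion:
Individual areas: |zone P| = 26, |zone Q| = 64.5, |zone R| = 96.
|zone P∩zone Q| = 8.6643.
|zone P∩zone R| = 17.3333.
|zone Q∩zone R| = 20.9416.
|zone P∩zone Q∩zone R| = 1.9412.
|zone P ∪ zone Q ∪ zone R| = 186.5 − 46.9392 + 1.9412 = 141.50.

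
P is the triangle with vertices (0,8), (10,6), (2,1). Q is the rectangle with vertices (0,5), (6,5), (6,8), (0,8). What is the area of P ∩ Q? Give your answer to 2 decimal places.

13.11

The intersection is the polygon with vertices (6,6.8), (6,5), (0.857,5), (0,8).
By the shoelace formula its area is 13.11.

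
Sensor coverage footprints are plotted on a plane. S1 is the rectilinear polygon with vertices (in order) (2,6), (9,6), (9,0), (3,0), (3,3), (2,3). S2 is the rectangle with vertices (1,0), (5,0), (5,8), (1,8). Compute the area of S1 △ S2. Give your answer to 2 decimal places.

41.00

|S1| = 39, |S2| = 32, |S1∩S2| = 15.
|S1 △ S2| = |S1| + |S2| − 2·|S1∩S2| = 39 + 32 − 30 = 41.00.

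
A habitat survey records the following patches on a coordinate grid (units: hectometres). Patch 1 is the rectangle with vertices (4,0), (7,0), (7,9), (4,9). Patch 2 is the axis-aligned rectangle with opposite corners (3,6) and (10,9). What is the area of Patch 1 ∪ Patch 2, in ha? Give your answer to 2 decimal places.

39.00

By inclusion–exclusion:
Individual areas: |Patch 1| = 27, |Patch 2| = 21.
|Patch 1∩Patch 2|: x∈[4,7], y∈[6,9] → 3·3 = 9.
|Patch 1 ∪ Patch 2| = 48 − 9 = 39.00.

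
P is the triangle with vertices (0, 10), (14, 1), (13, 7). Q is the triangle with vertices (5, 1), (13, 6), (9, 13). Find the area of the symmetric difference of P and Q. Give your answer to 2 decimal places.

41.66

|P| = 37.5, |Q| = 38, |P∩Q| = 16.9214.
|P △ Q| = |P| + |Q| − 2·|P∩Q| = 37.5 + 38 − 33.8427 = 41.66.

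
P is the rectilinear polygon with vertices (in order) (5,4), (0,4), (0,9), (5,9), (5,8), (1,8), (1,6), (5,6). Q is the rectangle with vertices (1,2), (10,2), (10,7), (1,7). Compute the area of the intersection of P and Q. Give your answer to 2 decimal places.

8.00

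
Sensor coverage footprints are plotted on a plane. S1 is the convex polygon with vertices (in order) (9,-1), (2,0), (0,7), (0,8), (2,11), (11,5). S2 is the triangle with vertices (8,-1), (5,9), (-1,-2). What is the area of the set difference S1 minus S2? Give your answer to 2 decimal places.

49.03

|S1| = 83.5, |S1∩S2| = 34.4731.
|S1 ∖ S2| = |S1| − |S1∩S2| = 83.5 − 34.4731 = 49.03.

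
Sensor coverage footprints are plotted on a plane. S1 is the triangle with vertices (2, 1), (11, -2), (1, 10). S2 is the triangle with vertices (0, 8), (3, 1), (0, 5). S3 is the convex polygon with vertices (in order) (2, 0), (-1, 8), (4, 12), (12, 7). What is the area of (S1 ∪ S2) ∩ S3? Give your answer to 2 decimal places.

|S1 ∪ S2| = 42.7076.
|(S1 ∪ S2) ∩ S3| = 27.43.

27.43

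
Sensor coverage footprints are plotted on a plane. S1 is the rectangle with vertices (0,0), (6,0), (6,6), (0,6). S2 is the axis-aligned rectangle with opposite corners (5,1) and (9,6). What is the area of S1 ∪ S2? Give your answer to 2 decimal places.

By inclusion–exclusion:
Individual areas: |S1| = 36, |S2| = 20.
|S1∩S2|: x∈[5,6], y∈[1,6] → 1·5 = 5.
|S1 ∪ S2| = 56 − 5 = 51.00.

51.00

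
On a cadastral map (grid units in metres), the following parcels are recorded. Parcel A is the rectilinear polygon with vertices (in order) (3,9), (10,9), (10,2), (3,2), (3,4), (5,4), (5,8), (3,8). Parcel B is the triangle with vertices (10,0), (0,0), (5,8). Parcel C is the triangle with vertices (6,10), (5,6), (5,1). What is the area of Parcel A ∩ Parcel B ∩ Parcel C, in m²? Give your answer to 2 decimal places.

The intersection is the polygon with vertices (5,6), (5.357,7.429), (5.66,6.943), (5.111,2), (5,2), (5,4).
By the shoelace formula its area is 1.90.

1.90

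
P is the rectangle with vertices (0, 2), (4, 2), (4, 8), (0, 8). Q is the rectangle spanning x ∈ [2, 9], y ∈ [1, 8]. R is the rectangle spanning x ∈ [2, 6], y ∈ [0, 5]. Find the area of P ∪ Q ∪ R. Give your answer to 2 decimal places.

65.00

By inclusion–exclusion:
Individual areas: |P| = 24, |Q| = 49, |R| = 20.
|P∩Q|: x∈[2,4], y∈[2,8] → 2·6 = 12.
|P∩R|: x∈[2,4], y∈[2,5] → 2·3 = 6.
|Q∩R|: x∈[2,6], y∈[1,5] → 4·4 = 16.
|P∩Q∩R| = 6.
|P ∪ Q ∪ R| = 93 − 34 + 6 = 65.00.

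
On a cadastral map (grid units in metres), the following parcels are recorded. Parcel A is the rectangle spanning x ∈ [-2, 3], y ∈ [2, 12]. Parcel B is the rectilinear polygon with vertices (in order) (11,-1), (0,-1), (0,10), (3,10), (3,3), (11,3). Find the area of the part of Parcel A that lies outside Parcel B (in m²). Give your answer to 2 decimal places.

26.00

|Parcel A| = 50, |Parcel A∩Parcel B| = 24.
|Parcel A ∖ Parcel B| = |Parcel A| − |Parcel A∩Parcel B| = 50 − 24 = 26.00.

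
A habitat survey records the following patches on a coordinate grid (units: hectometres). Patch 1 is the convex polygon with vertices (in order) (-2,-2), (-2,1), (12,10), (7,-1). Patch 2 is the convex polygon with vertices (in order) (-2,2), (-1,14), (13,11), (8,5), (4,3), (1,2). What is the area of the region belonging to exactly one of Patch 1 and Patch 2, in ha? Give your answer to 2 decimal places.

144.18

|Patch 1| = 68, |Patch 2| = 113.5, |Patch 1∩Patch 2| = 18.6578.
|Patch 1 △ Patch 2| = |Patch 1| + |Patch 2| − 2·|Patch 1∩Patch 2| = 68 + 113.5 − 37.3156 = 144.18.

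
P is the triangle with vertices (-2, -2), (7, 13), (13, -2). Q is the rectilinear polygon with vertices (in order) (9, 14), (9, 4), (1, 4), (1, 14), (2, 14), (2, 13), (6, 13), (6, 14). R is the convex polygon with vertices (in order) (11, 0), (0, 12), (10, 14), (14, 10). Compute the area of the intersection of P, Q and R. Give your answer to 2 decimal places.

26.46

The intersection is the polygon with vertices (9,8), (9,4), (7.333,4), (3.868,7.78), (7,13).
By the shoelace formula its area is 26.46.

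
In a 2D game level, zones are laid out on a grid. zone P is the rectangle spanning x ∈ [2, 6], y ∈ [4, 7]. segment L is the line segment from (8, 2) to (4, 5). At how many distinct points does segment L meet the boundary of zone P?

The segment meets the boundary at (5.333,4).

1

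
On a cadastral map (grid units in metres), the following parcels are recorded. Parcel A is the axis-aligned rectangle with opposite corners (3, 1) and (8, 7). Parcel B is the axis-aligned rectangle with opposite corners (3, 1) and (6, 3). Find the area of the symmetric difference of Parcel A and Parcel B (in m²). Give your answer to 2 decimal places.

24.00

|Parcel A∩Parcel B|: x∈[3,6], y∈[1,3] → 3·2 = 6.
|Parcel A △ Parcel B| = |Parcel A| + |Parcel B| − 2·|Parcel A∩Parcel B| = 30 + 6 − 12 = 24.00.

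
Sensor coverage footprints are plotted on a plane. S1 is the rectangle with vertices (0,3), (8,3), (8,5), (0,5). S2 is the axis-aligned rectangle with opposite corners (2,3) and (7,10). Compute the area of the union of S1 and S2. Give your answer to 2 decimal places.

41.00

By inclusion–exclusion:
Individual areas: |S1| = 16, |S2| = 35.
|S1∩S2|: x∈[2,7], y∈[3,5] → 5·2 = 10.
|S1 ∪ S2| = 51 − 10 = 41.00.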